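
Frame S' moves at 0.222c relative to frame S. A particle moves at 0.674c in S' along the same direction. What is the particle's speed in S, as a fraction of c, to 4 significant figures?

Relativistic velocity addition: u = (u' + v)/(1 + u'v/c²)
= (0.674 + 0.222)/(1 + 0.674×0.222) = 0.8960/1.14963 = 0.7794

u ≈ 0.7794c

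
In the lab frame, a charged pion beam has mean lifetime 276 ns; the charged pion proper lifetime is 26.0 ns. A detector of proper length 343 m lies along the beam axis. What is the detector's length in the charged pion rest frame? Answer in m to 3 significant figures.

L ≈ 32.3 m

Time dilation ⇒ γ = Δt/τ₀ = 276/26.0 = 10.615
Length contraction: L = L₀/γ = 343/10.615 = 32.3 m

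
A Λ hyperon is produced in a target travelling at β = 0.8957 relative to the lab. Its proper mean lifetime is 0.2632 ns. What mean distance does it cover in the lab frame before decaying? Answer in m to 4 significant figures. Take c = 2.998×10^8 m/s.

d ≈ 0.1589 m

γ = 1/√(1 − 0.8957²) = 2.24891
Dilated lifetime: Δt = γτ₀ = 2.24891 × 0.2632 ns = 0.591914 ns
d = vΔt = 0.8957c × 0.591914 ns = 2.68531×10^8 m/s × 5.91914×10^-10 s = 0.1589 m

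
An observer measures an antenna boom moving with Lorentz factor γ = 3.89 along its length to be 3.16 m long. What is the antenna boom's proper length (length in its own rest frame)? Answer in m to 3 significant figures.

L₀ ≈ 12.3 m

γ = 3.89 (given)
L₀ = γL = 3.89 × 3.16 = 12.3 m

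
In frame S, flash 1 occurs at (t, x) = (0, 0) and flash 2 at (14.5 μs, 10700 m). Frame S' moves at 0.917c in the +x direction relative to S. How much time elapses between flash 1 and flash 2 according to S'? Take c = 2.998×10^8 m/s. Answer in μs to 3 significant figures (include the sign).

Δt' ≈ -45.7 μs

γ = 1/√(1 − 0.917²) = 2.5070
Δt' = γ(Δt − vΔx/c²) = 2.5070 × (14.5 μs − 0.917×10700 m / (2.998×10^8 m/s))
= 2.5070 × (-18.228 μs) = -45.7 μs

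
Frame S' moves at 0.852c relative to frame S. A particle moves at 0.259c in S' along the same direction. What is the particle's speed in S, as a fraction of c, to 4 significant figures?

Relativistic velocity addition: u = (u' + v)/(1 + u'v/c²)
= (0.259 + 0.852)/(1 + 0.259×0.852) = 1.111/1.22067 = 0.9102

u ≈ 0.9102c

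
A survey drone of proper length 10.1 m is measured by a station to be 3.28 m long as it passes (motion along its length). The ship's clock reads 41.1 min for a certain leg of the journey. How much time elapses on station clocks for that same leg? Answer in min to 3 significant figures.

Δt ≈ 127 min

Length contraction ⇒ γ = L₀/L = 10.1/3.28 = 3.0793
Time dilation: Δt = γτ₀ = 3.0793 × 41.1 min = 127 min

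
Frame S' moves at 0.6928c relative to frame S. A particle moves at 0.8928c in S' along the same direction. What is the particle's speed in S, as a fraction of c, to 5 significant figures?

Relativistic velocity addition: u = (u' + v)/(1 + u'v/c²)
= (0.8928 + 0.6928)/(1 + 0.8928×0.6928) = 1.5856/1.618532 = 0.97965

u ≈ 0.97965c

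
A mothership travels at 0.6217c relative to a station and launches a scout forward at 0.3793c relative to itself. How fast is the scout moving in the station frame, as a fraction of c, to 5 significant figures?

u ≈ 0.80999c

Compose boost 2: (0.3793 + 0.6217)/(1 + 0.3793×0.6217) = 1.0010/1.235811 = 0.80999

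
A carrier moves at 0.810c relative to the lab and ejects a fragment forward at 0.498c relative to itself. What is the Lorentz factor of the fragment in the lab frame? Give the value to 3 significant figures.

u_lab = (0.498 + 0.810)/(1 + 0.498×0.810) = 1.308/1.40338 = 0.932036
γ = 1/√(1 − 0.932036²) = 2.76

γ ≈ 2.76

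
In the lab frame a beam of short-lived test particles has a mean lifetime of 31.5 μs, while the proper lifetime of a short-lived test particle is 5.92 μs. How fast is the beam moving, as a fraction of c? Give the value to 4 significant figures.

γ = Δt/τ₀ = 31.5/5.92 = 5.32095
β = √(1 − 1/γ²) = √(1 − 1/5.32095²) = 0.9822

β ≈ 0.9822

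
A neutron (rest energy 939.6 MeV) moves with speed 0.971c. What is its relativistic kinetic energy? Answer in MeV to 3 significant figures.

K ≈ 2990 MeV

γ = 1/√(1 − 0.971²) = 4.1827
K = (γ − 1)m₀c² = (4.1827 − 1) × 939.6 MeV = 3.1827 × 939.6 MeV = 2990 MeV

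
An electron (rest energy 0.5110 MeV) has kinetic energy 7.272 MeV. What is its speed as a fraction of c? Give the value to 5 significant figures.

γ = 1 + K/(m₀c²) = 1 + 7.272/0.5110 = 15.23092
β = √(1 − 1/γ²) = 0.99784

β ≈ 0.99784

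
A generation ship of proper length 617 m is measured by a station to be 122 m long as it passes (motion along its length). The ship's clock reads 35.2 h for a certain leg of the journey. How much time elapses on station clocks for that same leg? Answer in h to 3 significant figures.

Δt ≈ 178 h

Length contraction ⇒ γ = L₀/L = 617/122 = 5.0574
Time dilation: Δt = γτ₀ = 5.0574 × 35.2 h = 178 h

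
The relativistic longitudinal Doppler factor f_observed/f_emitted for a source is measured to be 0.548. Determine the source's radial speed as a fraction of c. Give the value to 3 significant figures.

β ≈ 0.538

f_obs/f_src = √((1−β)/(1+β)) = 0.548  ⇒  (1−β)/(1+β) = 0.30030
β = |1 − D²|/(1 + D²) = |1 − 0.30030|/(1 + 0.30030) = 0.538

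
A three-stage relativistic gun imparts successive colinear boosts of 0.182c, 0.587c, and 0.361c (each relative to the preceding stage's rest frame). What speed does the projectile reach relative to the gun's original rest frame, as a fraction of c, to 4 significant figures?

Compose boost 2: (0.587 + 0.182)/(1 + 0.587×0.182) = 0.7690/1.10683 = 0.694774
Compose boost 3: (0.361 + 0.694774)/(1 + 0.361×0.694774) = 1.05577/1.25081 = 0.8441

u ≈ 0.8441c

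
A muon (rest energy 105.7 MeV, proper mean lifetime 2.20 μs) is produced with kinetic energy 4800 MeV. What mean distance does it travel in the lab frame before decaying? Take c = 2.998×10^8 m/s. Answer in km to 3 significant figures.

d ≈ 30.6 km

γ = 1 + K/(m₀c²) = 1 + 4800/105.7 = 46.412
β = √(1 − 1/γ²) = 0.99977
Dilated lifetime: γτ₀ = 46.412 × 2.20 μs = 102.11 μs
d = βc·γτ₀ = 0.99977 × (2.998×10^8 m/s) × 0.00010211 s = 30.6 km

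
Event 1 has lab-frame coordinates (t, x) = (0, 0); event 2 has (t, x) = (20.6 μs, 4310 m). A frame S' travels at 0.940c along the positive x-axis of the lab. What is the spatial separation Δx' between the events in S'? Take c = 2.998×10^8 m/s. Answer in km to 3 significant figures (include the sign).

Δx' ≈ -4.38 km

γ = 1/√(1 − 0.940²) = 2.9311
Δx' = γ(Δx − vΔt) = 2.9311 × (4310 m − 0.940×(2.998×10^8 m/s)×20.6×10^-6 s)
= 2.9311 × (-1495.3 m) = -4.38 km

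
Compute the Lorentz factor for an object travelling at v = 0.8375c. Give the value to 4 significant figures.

γ = 1/√(1 − β²) = 1/√(1 − 0.8375²) = 1/√(0.298594) = 1.830

γ ≈ 1.830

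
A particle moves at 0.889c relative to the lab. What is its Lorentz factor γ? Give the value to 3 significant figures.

γ ≈ 2.18

γ = 1/√(1 − β²) = 1/√(1 − 0.889²) = 1/√(0.20968) = 2.18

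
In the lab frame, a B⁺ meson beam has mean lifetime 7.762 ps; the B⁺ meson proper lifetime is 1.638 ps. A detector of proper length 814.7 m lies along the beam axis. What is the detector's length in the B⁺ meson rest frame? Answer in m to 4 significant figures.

Time dilation ⇒ γ = Δt/τ₀ = 7.762/1.638 = 4.73871
Length contraction: L = L₀/γ = 814.7/4.73871 = 171.9 m

L ≈ 171.9 m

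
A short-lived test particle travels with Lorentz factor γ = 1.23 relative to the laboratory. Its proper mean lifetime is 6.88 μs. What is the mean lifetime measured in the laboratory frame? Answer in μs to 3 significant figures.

Δt ≈ 8.46 μs

γ = 1.23 (given)
Time dilation: Δt = γτ₀ = 1.23 × 6.88 μs = 8.46 μs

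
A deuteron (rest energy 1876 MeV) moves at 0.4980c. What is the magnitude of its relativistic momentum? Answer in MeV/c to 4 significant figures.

γ = 1/√(1 − 0.4980²) = 1.15317
p = γβm₀c = 1.15317 × 0.4980 × 1876 MeV/c = 1077 MeV/c

p ≈ 1077 MeV/c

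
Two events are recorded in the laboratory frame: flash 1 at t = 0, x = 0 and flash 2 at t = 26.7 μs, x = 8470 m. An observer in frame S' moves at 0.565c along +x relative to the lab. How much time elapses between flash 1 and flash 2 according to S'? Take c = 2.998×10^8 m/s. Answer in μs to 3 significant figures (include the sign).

γ = 1/√(1 − 0.565²) = 1.2120
Δt' = γ(Δt − vΔx/c²) = 1.2120 × (26.7 μs − 0.565×8470 m / (2.998×10^8 m/s))
= 1.2120 × (10.738 μs) = 13.0 μs

Δt' ≈ 13.0 μs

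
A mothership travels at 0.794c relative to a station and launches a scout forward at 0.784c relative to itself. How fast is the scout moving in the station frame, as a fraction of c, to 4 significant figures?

Compose boost 2: (0.784 + 0.794)/(1 + 0.784×0.794) = 1.578/1.62250 = 0.9726

u ≈ 0.9726c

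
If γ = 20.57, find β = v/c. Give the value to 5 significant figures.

β ≈ 0.99882

β = √(1 − 1/γ²) = √(1 − 1/20.57²) = √(0.9976366) = 0.99882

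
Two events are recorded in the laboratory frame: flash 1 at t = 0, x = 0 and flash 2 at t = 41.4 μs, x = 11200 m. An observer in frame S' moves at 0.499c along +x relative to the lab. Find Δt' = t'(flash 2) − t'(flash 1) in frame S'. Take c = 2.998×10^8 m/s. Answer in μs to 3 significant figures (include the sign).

Δt' ≈ 26.3 μs

γ = 1/√(1 − 0.499²) = 1.1539
Δt' = γ(Δt − vΔx/c²) = 1.1539 × (41.4 μs − 0.499×11200 m / (2.998×10^8 m/s))
= 1.1539 × (22.758 μs) = 26.3 μs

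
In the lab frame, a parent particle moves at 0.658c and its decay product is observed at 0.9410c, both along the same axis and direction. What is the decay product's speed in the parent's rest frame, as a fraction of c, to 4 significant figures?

u' ≈ 0.7431c

Inverse velocity addition: u' = (u − v)/(1 − uv/c²)
= (0.9410 − 0.658)/(1 − 0.9410×0.658) = 0.2830/0.380822 = 0.7431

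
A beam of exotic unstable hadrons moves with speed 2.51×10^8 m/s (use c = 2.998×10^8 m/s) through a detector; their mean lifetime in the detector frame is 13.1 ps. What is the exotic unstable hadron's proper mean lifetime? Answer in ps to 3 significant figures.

β = v/c = 2.51×10^8 / 2.998×10^8 = 0.83722
γ = 1/√(1 − 0.83722²) = 1.8286
Proper time: τ₀ = Δt/γ = 13.1/1.8286 = 7.16 ps

τ₀ ≈ 7.16 ps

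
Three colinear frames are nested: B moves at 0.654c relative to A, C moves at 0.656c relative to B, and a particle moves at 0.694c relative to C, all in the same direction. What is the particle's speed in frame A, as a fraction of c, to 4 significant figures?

Compose boost 2: (0.656 + 0.654)/(1 + 0.656×0.654) = 1.310/1.42902 = 0.916710
Compose boost 3: (0.694 + 0.916710)/(1 + 0.694×0.916710) = 1.61071/1.63620 = 0.9844

u ≈ 0.9844c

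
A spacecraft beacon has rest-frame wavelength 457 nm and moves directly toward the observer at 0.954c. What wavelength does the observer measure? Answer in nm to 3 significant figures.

Relativistic Doppler: λ_obs = λ_src √((1−β)/(1+β))
= 457 × √(0.046000/1.9540) = 457 × 0.15343 = 70.1 nm

λ_obs ≈ 70.1 nm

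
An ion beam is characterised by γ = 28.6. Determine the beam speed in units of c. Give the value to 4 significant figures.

β ≈ 0.9994

β = √(1 − 1/γ²) = √(1 − 1/28.6²) = √(0.998777) = 0.9994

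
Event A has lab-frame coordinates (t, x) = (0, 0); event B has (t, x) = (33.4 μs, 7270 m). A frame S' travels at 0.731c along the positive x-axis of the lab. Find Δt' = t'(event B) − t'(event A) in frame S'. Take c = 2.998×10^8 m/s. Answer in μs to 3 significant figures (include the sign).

Δt' ≈ 23.0 μs

γ = 1/√(1 − 0.731²) = 1.4655
Δt' = γ(Δt − vΔx/c²) = 1.4655 × (33.4 μs − 0.731×7270 m / (2.998×10^8 m/s))
= 1.4655 × (15.674 μs) = 23.0 μs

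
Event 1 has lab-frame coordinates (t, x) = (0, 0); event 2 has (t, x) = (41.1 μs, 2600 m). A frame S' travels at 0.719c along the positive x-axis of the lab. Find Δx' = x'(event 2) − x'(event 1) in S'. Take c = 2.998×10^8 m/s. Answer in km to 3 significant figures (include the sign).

γ = 1/√(1 − 0.719²) = 1.4388
Δx' = γ(Δx − vΔt) = 1.4388 × (2600 m − 0.719×(2.998×10^8 m/s)×41.1×10^-6 s)
= 1.4388 × (-6259.4 m) = -9.01 km

Δx' ≈ -9.01 km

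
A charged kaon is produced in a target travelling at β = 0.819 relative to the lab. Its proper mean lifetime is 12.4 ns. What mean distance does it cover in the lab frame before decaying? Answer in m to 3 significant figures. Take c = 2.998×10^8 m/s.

γ = 1/√(1 − 0.819²) = 1.7428
Dilated lifetime: Δt = γτ₀ = 1.7428 × 12.4 ns = 21.611 ns
d = vΔt = 0.819c × 21.611 ns = 2.4554×10^8 m/s × 2.1611×10^-8 s = 5.31 m

d ≈ 5.31 m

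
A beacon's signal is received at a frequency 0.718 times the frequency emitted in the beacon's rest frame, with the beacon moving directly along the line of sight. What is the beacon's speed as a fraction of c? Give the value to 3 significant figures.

β ≈ 0.320

f_obs/f_src = √((1−β)/(1+β)) = 0.718  ⇒  (1−β)/(1+β) = 0.51552
β = |1 − D²|/(1 + D²) = |1 − 0.51552|/(1 + 0.51552) = 0.320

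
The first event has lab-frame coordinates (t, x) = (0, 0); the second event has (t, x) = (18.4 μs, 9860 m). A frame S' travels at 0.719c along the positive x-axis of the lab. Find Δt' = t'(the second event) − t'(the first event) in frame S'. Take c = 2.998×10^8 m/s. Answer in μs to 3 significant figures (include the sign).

γ = 1/√(1 − 0.719²) = 1.4388
Δt' = γ(Δt − vΔx/c²) = 1.4388 × (18.4 μs − 0.719×9860 m / (2.998×10^8 m/s))
= 1.4388 × (-5.2469 μs) = -7.55 μs

Δt' ≈ -7.55 μs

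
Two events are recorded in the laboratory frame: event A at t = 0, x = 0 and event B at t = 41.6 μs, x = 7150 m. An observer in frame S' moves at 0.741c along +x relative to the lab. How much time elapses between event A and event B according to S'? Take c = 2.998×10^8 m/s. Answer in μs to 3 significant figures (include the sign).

γ = 1/√(1 − 0.741²) = 1.4892
Δt' = γ(Δt − vΔx/c²) = 1.4892 × (41.6 μs − 0.741×7150 m / (2.998×10^8 m/s))
= 1.4892 × (23.928 μs) = 35.6 μs

Δt' ≈ 35.6 μs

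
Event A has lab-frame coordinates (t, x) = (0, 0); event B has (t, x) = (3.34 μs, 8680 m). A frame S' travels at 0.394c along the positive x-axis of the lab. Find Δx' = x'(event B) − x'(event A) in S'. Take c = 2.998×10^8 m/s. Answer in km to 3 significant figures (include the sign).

Δx' ≈ 9.01 km

γ = 1/√(1 − 0.394²) = 1.0880
Δx' = γ(Δx − vΔt) = 1.0880 × (8680 m − 0.394×(2.998×10^8 m/s)×3.34×10^-6 s)
= 1.0880 × (8285.5 m) = 9.01 km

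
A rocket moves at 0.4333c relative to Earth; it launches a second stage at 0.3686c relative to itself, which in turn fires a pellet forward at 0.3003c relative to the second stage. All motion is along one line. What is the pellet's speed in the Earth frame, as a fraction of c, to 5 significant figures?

Compose boost 2: (0.3686 + 0.4333)/(1 + 0.3686×0.4333) = 0.80190/1.159714 = 0.6914634
Compose boost 3: (0.3003 + 0.6914634)/(1 + 0.3003×0.6914634) = 0.9917634/1.207646 = 0.82124

u ≈ 0.82124c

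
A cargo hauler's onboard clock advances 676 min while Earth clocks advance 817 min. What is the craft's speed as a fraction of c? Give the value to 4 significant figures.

β ≈ 0.5616

γ = Δt/τ₀ = 817/676 = 1.20858
β = √(1 − 1/γ²) = √(1 − 1/1.20858²) = 0.5616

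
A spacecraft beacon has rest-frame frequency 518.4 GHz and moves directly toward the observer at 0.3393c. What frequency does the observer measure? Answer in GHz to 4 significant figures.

Relativistic Doppler: f_obs = f_src √((1+β)/(1−β))
= 518.4 × √(1.33930/0.660700) = 518.4 × 1.42376 = 738.1 GHz

f_obs ≈ 738.1 GHz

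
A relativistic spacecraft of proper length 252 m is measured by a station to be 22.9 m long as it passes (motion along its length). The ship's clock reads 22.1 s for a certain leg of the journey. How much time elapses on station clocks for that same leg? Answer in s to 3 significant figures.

Length contraction ⇒ γ = L₀/L = 252/22.9 = 11.004
Time dilation: Δt = γτ₀ = 11.004 × 22.1 s = 243 s

Δt ≈ 243 s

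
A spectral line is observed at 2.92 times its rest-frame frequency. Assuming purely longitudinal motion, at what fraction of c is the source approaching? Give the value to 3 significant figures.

β ≈ 0.790

f_obs/f_src = √((1+β)/(1−β)) = 2.92  ⇒  (1+β)/(1−β) = 8.5264
β = |1 − D²|/(1 + D²) = |1 − 8.5264|/(1 + 8.5264) = 0.790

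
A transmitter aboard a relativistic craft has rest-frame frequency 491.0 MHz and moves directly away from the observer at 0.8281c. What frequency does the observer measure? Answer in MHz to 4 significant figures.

f_obs ≈ 150.6 MHz

Relativistic Doppler: f_obs = f_src √((1−β)/(1+β))
= 491.0 × √(0.171900/1.82810) = 491.0 × 0.306646 = 150.6 MHz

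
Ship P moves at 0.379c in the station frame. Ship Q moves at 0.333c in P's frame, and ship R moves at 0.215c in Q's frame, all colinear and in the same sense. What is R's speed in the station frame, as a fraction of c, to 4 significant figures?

u ≈ 0.7458c

Compose boost 2: (0.333 + 0.379)/(1 + 0.333×0.379) = 0.7120/1.12621 = 0.632211
Compose boost 3: (0.215 + 0.632211)/(1 + 0.215×0.632211) = 0.847211/1.13593 = 0.7458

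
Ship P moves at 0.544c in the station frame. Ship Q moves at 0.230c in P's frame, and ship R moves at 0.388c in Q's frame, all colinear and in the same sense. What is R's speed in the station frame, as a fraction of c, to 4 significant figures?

Compose boost 2: (0.230 + 0.544)/(1 + 0.230×0.544) = 0.7740/1.12512 = 0.687927
Compose boost 3: (0.388 + 0.687927)/(1 + 0.388×0.687927) = 1.07593/1.26692 = 0.8492

u ≈ 0.8492c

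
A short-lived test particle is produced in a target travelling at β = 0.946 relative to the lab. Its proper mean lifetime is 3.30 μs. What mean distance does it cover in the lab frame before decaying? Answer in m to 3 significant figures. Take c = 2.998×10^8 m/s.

γ = 1/√(1 − 0.946²) = 3.0848
Dilated lifetime: Δt = γτ₀ = 3.0848 × 3.30 μs = 10.180 μs
d = vΔt = 0.946c × 10.180 μs = 2.8361×10^8 m/s × 1.0180×10^-5 s = 2890 m

d ≈ 2890 m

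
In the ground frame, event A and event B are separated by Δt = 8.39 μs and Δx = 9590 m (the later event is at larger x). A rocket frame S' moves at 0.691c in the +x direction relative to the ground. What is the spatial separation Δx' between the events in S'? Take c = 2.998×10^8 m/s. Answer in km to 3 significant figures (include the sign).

Δx' ≈ 10.9 km

γ = 1/√(1 − 0.691²) = 1.3834
Δx' = γ(Δx − vΔt) = 1.3834 × (9590 m − 0.691×(2.998×10^8 m/s)×8.39×10^-6 s)
= 1.3834 × (7851.9 m) = 10.9 km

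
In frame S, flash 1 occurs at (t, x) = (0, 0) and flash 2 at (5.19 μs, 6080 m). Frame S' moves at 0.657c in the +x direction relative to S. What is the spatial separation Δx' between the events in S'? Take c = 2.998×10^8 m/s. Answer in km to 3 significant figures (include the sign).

Δx' ≈ 6.71 km

γ = 1/√(1 − 0.657²) = 1.3265
Δx' = γ(Δx − vΔt) = 1.3265 × (6080 m − 0.657×(2.998×10^8 m/s)×5.19×10^-6 s)
= 1.3265 × (5057.7 m) = 6.71 km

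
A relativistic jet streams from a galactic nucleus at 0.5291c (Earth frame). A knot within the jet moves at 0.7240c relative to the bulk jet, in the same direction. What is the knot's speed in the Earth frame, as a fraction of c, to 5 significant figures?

Relativistic velocity addition: u = (u' + v)/(1 + u'v/c²)
= (0.7240 + 0.5291)/(1 + 0.7240×0.5291) = 1.2531/1.383068 = 0.90603

u ≈ 0.90603c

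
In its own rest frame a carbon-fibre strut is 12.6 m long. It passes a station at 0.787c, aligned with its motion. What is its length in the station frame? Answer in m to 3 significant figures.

L ≈ 7.77 m

γ = 1/√(1 − 0.787²) = 1.6209
Length contraction: L = L₀/γ = 12.6/1.6209 = 7.77 m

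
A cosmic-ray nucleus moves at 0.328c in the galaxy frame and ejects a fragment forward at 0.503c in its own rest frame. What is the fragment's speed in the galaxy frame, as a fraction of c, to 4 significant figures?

u ≈ 0.7133c

Compose boost 2: (0.503 + 0.328)/(1 + 0.503×0.328) = 0.8310/1.16498 = 0.7133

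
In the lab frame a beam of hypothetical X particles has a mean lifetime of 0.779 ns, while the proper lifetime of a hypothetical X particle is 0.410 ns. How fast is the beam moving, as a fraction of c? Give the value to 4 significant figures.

γ = Δt/τ₀ = 0.779/0.410 = 1.90000
β = √(1 − 1/γ²) = √(1 − 1/1.90000²) = 0.8503

β ≈ 0.8503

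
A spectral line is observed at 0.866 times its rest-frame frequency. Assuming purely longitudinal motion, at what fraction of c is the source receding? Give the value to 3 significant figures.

β ≈ 0.143

f_obs/f_src = √((1−β)/(1+β)) = 0.866  ⇒  (1−β)/(1+β) = 0.74996
β = |1 − D²|/(1 + D²) = |1 − 0.74996|/(1 + 0.74996) = 0.143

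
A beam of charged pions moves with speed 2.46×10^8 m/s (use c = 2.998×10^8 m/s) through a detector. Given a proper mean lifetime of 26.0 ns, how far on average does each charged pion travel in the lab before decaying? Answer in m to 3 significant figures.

β = v/c = 2.46×10^8 / 2.998×10^8 = 0.82055
γ = 1/√(1 − 0.82055²) = 1.7495
Dilated lifetime: Δt = γτ₀ = 1.7495 × 26.0 ns = 45.488 ns
d = vΔt = 0.82055c × 45.488 ns = 2.4600×10^8 m/s × 4.5488×10^-8 s = 11.2 m

d ≈ 11.2 m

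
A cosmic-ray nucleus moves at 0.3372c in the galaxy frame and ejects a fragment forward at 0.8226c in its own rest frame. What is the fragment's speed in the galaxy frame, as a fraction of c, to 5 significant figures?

u ≈ 0.90795c

Compose boost 2: (0.8226 + 0.3372)/(1 + 0.8226×0.3372) = 1.1598/1.277381 = 0.90795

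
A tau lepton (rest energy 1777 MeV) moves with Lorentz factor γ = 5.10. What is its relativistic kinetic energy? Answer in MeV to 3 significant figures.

K ≈ 7290 MeV

γ = 5.10 (given)
K = (γ − 1)m₀c² = (5.10 − 1) × 1777 MeV = 4.1000 × 1777 MeV = 7290 MeV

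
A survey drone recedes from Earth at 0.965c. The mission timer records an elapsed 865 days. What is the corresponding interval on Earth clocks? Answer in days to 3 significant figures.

γ = 1/√(1 − 0.965²) = 3.8132
Time dilation: Δt = γτ₀ = 3.8132 × 865 days = 3300 days

Δt ≈ 3300 days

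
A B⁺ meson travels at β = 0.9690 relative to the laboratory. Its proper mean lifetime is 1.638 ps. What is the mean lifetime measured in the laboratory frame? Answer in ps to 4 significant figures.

γ = 1/√(1 − 0.9690²) = 4.04759
Time dilation: Δt = γτ₀ = 4.04759 × 1.638 ps = 6.630 ps

Δt ≈ 6.630 ps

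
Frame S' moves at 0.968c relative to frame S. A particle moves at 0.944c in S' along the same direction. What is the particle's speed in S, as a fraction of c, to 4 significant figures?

Relativistic velocity addition: u = (u' + v)/(1 + u'v/c²)
= (0.944 + 0.968)/(1 + 0.944×0.968) = 1.912/1.91379 = 0.9991

u ≈ 0.9991c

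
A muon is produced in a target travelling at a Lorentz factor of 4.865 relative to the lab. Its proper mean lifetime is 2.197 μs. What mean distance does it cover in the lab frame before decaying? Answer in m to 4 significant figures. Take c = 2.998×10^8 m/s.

d ≈ 3136 m

β = √(1 − 1/γ²) = √(1 − 1/4.865²) = 0.978647
Dilated lifetime: Δt = γτ₀ = 4.865 × 2.197 μs = 10.6884 μs
d = vΔt = 0.978647c × 10.6884 μs = 2.93398×10^8 m/s × 1.06884×10^-5 s = 3136 m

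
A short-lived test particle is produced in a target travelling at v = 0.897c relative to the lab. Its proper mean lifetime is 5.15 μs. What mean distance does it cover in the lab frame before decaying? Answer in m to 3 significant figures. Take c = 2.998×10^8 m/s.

γ = 1/√(1 − 0.897²) = 2.2623
Dilated lifetime: Δt = γτ₀ = 2.2623 × 5.15 μs = 11.651 μs
d = vΔt = 0.897c × 11.651 μs = 2.6892×10^8 m/s × 1.1651×10^-5 s = 3130 m

d ≈ 3130 m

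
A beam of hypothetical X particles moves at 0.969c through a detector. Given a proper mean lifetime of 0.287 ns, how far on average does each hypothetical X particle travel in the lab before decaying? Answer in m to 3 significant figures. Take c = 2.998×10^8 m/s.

γ = 1/√(1 − 0.969²) = 4.0476
Dilated lifetime: Δt = γτ₀ = 4.0476 × 0.287 ns = 1.1617 ns
d = vΔt = 0.969c × 1.1617 ns = 2.9051×10^8 m/s × 1.1617×10^-9 s = 0.337 m

d ≈ 0.337 m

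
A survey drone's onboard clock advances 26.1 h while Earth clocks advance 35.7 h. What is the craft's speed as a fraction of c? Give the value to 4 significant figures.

β ≈ 0.6823

γ = Δt/τ₀ = 35.7/26.1 = 1.36782
β = √(1 − 1/γ²) = √(1 − 1/1.36782²) = 0.6823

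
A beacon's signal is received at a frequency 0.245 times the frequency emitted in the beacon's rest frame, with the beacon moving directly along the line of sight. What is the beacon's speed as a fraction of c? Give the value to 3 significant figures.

β ≈ 0.887

f_obs/f_src = √((1−β)/(1+β)) = 0.245  ⇒  (1−β)/(1+β) = 0.060025
β = |1 − D²|/(1 + D²) = |1 − 0.060025|/(1 + 0.060025) = 0.887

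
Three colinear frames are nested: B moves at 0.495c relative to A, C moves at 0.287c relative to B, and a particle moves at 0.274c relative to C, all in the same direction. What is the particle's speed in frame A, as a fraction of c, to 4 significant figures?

Compose boost 2: (0.287 + 0.495)/(1 + 0.287×0.495) = 0.7820/1.14207 = 0.684725
Compose boost 3: (0.274 + 0.684725)/(1 + 0.274×0.684725) = 0.958725/1.18761 = 0.8073

u ≈ 0.8073c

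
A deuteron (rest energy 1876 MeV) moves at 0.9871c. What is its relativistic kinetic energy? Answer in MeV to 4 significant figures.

γ = 1/√(1 − 0.9871²) = 6.24590
K = (γ − 1)m₀c² = (6.24590 − 1) × 1876 MeV = 5.24590 × 1876 MeV = 9841 MeV

K ≈ 9841 MeV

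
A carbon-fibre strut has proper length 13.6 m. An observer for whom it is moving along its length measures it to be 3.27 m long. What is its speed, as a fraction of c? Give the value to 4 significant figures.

β ≈ 0.9707

γ = L₀/L = 13.6/3.27 = 4.15902
β = √(1 − 1/γ²) = 0.9707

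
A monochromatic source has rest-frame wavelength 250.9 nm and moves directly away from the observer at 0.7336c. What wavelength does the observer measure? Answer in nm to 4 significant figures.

λ_obs ≈ 640.0 nm

Relativistic Doppler: λ_obs = λ_src √((1+β)/(1−β))
= 250.9 × √(1.73360/0.266400) = 250.9 × 2.55098 = 640.0 nm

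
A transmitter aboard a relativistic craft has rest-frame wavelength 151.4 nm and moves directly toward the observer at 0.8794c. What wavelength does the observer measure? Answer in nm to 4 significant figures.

λ_obs ≈ 38.35 nm

Relativistic Doppler: λ_obs = λ_src √((1−β)/(1+β))
= 151.4 × √(0.120600/1.87940) = 151.4 × 0.253317 = 38.35 nm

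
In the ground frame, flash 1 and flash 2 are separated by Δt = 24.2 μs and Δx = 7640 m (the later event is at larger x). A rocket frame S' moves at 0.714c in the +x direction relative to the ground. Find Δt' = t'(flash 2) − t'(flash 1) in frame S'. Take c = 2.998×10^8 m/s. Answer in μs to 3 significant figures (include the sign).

Δt' ≈ 8.58 μs

γ = 1/√(1 − 0.714²) = 1.4283
Δt' = γ(Δt − vΔx/c²) = 1.4283 × (24.2 μs − 0.714×7640 m / (2.998×10^8 m/s))
= 1.4283 × (6.0047 μs) = 8.58 μs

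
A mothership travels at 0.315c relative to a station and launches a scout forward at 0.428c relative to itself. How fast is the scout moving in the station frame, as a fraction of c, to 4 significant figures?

u ≈ 0.6547c

Compose boost 2: (0.428 + 0.315)/(1 + 0.428×0.315) = 0.7430/1.13482 = 0.6547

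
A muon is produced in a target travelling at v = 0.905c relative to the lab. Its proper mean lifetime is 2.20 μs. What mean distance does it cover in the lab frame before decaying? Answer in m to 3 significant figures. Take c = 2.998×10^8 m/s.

γ = 1/√(1 − 0.905²) = 2.3507
Dilated lifetime: Δt = γτ₀ = 2.3507 × 2.20 μs = 5.1715 μs
d = vΔt = 0.905c × 5.1715 μs = 2.7132×10^8 m/s × 5.1715×10^-6 s = 1400 m

d ≈ 1400 m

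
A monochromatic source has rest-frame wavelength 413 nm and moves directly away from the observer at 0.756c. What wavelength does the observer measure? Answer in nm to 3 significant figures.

Relativistic Doppler: λ_obs = λ_src √((1+β)/(1−β))
= 413 × √(1.7560/0.24400) = 413 × 2.6827 = 1110 nm

λ_obs ≈ 1110 nm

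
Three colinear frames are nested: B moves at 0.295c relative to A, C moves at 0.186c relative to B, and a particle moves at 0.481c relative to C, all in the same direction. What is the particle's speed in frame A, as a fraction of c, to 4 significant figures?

Compose boost 2: (0.186 + 0.295)/(1 + 0.186×0.295) = 0.4810/1.05487 = 0.455980
Compose boost 3: (0.481 + 0.455980)/(1 + 0.481×0.455980) = 0.936980/1.21933 = 0.7684

u ≈ 0.7684c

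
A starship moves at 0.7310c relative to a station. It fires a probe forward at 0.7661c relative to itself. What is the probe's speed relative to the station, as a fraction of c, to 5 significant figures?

u ≈ 0.95967c

Relativistic velocity addition: u = (u' + v)/(1 + u'v/c²)
= (0.7661 + 0.7310)/(1 + 0.7661×0.7310) = 1.4971/1.560019 = 0.95967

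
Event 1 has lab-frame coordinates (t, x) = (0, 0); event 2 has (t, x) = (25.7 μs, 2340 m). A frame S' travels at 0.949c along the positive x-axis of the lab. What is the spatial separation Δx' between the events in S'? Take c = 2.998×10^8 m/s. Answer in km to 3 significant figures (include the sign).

Δx' ≈ -15.8 km

γ = 1/√(1 − 0.949²) = 3.1718
Δx' = γ(Δx − vΔt) = 3.1718 × (2340 m − 0.949×(2.998×10^8 m/s)×25.7×10^-6 s)
= 3.1718 × (-4971.9 m) = -15.8 km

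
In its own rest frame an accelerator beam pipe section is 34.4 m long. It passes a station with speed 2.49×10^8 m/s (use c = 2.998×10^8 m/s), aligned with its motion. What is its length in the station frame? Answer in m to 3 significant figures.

β = v/c = 2.49×10^8 / 2.998×10^8 = 0.83055
γ = 1/√(1 − 0.83055²) = 1.7955
Length contraction: L = L₀/γ = 34.4/1.7955 = 19.2 m

L ≈ 19.2 m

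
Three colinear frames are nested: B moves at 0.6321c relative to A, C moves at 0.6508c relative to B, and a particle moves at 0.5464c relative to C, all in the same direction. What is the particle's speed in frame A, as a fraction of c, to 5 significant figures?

Compose boost 2: (0.6508 + 0.6321)/(1 + 0.6508×0.6321) = 1.2829/1.411371 = 0.9089745
Compose boost 3: (0.5464 + 0.9089745)/(1 + 0.5464×0.9089745) = 1.455375/1.496664 = 0.97241

u ≈ 0.97241c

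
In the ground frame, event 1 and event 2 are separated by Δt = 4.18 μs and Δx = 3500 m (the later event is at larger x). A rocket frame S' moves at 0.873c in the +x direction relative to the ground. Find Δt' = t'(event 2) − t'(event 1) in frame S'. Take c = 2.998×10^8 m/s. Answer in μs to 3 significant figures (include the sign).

Δt' ≈ -12.3 μs

γ = 1/√(1 − 0.873²) = 2.0504
Δt' = γ(Δt − vΔx/c²) = 2.0504 × (4.18 μs − 0.873×3500 m / (2.998×10^8 m/s))
= 2.0504 × (-6.0118 μs) = -12.3 μs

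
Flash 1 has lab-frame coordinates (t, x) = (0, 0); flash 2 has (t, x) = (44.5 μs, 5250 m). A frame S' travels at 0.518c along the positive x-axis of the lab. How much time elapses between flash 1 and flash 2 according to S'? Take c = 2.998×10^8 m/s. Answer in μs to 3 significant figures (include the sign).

Δt' ≈ 41.4 μs

γ = 1/√(1 − 0.518²) = 1.1691
Δt' = γ(Δt − vΔx/c²) = 1.1691 × (44.5 μs − 0.518×5250 m / (2.998×10^8 m/s))
= 1.1691 × (35.429 μs) = 41.4 μs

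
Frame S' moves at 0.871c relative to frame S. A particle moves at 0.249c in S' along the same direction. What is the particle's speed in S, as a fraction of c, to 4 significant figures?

u ≈ 0.9204c

Relativistic velocity addition: u = (u' + v)/(1 + u'v/c²)
= (0.249 + 0.871)/(1 + 0.249×0.871) = 1.120/1.21688 = 0.9204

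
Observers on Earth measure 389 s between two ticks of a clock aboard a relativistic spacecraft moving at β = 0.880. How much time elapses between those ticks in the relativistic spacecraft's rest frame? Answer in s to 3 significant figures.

τ₀ ≈ 185 s

γ = 1/√(1 − 0.880²) = 2.1054
Proper time: τ₀ = Δt/γ = 389/2.1054 = 185 s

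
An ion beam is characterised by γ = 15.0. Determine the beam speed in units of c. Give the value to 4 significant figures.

β ≈ 0.9978

β = √(1 − 1/γ²) = √(1 − 1/15.0²) = √(0.995556) = 0.9978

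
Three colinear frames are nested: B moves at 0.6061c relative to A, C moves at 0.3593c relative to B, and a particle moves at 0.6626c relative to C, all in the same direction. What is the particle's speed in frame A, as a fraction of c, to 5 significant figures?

Compose boost 2: (0.3593 + 0.6061)/(1 + 0.3593×0.6061) = 0.96540/1.217772 = 0.7927594
Compose boost 3: (0.6626 + 0.7927594)/(1 + 0.6626×0.7927594) = 1.455359/1.525282 = 0.95416

u ≈ 0.95416c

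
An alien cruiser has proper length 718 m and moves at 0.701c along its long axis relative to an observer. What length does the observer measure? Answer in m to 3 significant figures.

γ = 1/√(1 − 0.701²) = 1.4022
Length contraction: L = L₀/γ = 718/1.4022 = 512 m

L ≈ 512 m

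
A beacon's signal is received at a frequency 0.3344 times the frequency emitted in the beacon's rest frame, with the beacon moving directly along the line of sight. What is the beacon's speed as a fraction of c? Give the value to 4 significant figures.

β ≈ 0.7988

f_obs/f_src = √((1−β)/(1+β)) = 0.3344  ⇒  (1−β)/(1+β) = 0.111823
β = |1 − D²|/(1 + D²) = |1 − 0.111823|/(1 + 0.111823) = 0.7988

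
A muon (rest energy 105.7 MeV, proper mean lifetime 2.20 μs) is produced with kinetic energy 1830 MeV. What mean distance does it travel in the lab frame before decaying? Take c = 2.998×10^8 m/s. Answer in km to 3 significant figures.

γ = 1 + K/(m₀c²) = 1 + 1830/105.7 = 18.313
β = √(1 − 1/γ²) = 0.99851
Dilated lifetime: γτ₀ = 18.313 × 2.20 μs = 40.289 μs
d = βc·γτ₀ = 0.99851 × (2.998×10^8 m/s) × 4.0289×10^-5 s = 12.1 km

d ≈ 12.1 km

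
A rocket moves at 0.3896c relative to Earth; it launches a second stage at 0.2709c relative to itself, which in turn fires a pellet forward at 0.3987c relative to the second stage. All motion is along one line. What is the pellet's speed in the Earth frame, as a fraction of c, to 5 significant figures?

u ≈ 0.80451c

Compose boost 2: (0.2709 + 0.3896)/(1 + 0.2709×0.3896) = 0.66050/1.105543 = 0.5974442
Compose boost 3: (0.3987 + 0.5974442)/(1 + 0.3987×0.5974442) = 0.9961442/1.238201 = 0.80451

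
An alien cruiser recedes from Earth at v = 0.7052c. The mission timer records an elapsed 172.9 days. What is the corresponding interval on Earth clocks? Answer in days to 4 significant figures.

Δt ≈ 243.9 days

γ = 1/√(1 − 0.7052²) = 1.41042
Time dilation: Δt = γτ₀ = 1.41042 × 172.9 days = 243.9 days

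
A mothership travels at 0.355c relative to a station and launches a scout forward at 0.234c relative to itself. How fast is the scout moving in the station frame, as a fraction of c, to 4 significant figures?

Compose boost 2: (0.234 + 0.355)/(1 + 0.234×0.355) = 0.5890/1.08307 = 0.5438

u ≈ 0.5438c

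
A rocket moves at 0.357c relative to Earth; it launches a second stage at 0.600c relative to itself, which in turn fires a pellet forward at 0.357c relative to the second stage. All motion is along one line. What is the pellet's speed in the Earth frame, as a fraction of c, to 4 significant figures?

Compose boost 2: (0.600 + 0.357)/(1 + 0.600×0.357) = 0.9570/1.21420 = 0.788173
Compose boost 3: (0.357 + 0.788173)/(1 + 0.357×0.788173) = 1.14517/1.28138 = 0.8937

u ≈ 0.8937c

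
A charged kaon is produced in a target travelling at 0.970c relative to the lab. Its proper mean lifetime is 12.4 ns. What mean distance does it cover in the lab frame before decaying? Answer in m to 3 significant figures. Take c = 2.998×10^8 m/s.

d ≈ 14.8 m

γ = 1/√(1 − 0.970²) = 4.1135
Dilated lifetime: Δt = γτ₀ = 4.1135 × 12.4 ns = 51.007 ns
d = vΔt = 0.970c × 51.007 ns = 2.9081×10^8 m/s × 5.1007×10^-8 s = 14.8 m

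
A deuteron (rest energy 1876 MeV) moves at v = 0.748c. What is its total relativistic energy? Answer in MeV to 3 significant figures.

γ = 1/√(1 − 0.748²) = 1.5067
E = γm₀c² = 1.5067 × 1876 MeV = 2830 MeV

E ≈ 2830 MeV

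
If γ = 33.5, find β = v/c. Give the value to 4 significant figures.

β = √(1 − 1/γ²) = √(1 − 1/33.5²) = √(0.999109) = 0.9996

β ≈ 0.9996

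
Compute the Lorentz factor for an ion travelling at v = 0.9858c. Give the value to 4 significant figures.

γ = 1/√(1 − β²) = 1/√(1 − 0.9858²) = 1/√(0.0281984) = 5.955

γ ≈ 5.955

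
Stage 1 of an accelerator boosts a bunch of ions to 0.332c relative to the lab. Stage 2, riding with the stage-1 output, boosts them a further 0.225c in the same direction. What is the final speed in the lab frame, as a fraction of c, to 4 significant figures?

u ≈ 0.5183c

Compose boost 2: (0.225 + 0.332)/(1 + 0.225×0.332) = 0.5570/1.07470 = 0.5183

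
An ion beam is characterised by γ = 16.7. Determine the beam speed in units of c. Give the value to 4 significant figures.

β = √(1 − 1/γ²) = √(1 − 1/16.7²) = √(0.996414) = 0.9982

β ≈ 0.9982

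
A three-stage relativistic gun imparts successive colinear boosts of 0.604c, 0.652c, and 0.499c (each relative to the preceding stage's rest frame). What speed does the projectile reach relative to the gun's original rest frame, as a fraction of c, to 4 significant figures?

u ≈ 0.9658c

Compose boost 2: (0.652 + 0.604)/(1 + 0.652×0.604) = 1.256/1.39381 = 0.901128
Compose boost 3: (0.499 + 0.901128)/(1 + 0.499×0.901128) = 1.40013/1.44966 = 0.9658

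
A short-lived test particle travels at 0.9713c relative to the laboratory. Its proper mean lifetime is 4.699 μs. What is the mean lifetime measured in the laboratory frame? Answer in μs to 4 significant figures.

γ = 1/√(1 − 0.9713²) = 4.20419
Time dilation: Δt = γτ₀ = 4.20419 × 4.699 μs = 19.76 μs

Δt ≈ 19.76 μs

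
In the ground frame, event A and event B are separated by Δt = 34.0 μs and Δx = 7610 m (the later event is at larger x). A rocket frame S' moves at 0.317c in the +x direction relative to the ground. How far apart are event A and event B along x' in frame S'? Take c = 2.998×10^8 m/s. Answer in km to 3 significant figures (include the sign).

γ = 1/√(1 − 0.317²) = 1.0544
Δx' = γ(Δx − vΔt) = 1.0544 × (7610 m − 0.317×(2.998×10^8 m/s)×34.0×10^-6 s)
= 1.0544 × (4378.8 m) = 4.62 km

Δx' ≈ 4.62 km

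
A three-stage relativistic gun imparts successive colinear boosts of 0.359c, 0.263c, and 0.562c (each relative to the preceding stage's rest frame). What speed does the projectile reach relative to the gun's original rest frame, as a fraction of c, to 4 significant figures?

Compose boost 2: (0.263 + 0.359)/(1 + 0.263×0.359) = 0.6220/1.09442 = 0.568339
Compose boost 3: (0.562 + 0.568339)/(1 + 0.562×0.568339) = 1.13034/1.31941 = 0.8567

u ≈ 0.8567c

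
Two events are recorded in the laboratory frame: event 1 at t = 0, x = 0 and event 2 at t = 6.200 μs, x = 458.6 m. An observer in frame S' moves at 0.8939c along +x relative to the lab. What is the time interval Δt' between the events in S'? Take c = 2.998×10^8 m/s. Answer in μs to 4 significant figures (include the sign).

γ = 1/√(1 − 0.8939²) = 2.23082
Δt' = γ(Δt − vΔx/c²) = 2.23082 × (6.200 μs − 0.8939×458.6 m / (2.998×10^8 m/s))
= 2.23082 × (4.83261 μs) = 10.78 μs

Δt' ≈ 10.78 μs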